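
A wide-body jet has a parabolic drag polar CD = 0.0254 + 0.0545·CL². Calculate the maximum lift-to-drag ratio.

(L/D)max = 13.4

For CD = CD0 + K·CL², (L/D)max occurs at CL* = √(CD0/K) and equals 1/(2√(K·CD0)).
(L/D)max = 1/(2√(0.0545 × 0.0254)) = 1/(2 × 0.03721) = 13.4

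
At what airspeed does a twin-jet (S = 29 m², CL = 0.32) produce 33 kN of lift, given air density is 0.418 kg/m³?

v = 130 m/s

L = ½ρv²S·CL ⇒ v = √(2L/(ρ·S·CL))
v = √(2 × 33000 / (0.418 × 29 × 0.32)) = √17010 = 130 m/s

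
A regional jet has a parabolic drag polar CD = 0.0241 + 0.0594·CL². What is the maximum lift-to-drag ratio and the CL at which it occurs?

(L/D)max = 13.2, at CL = 0.637

For CD = CD0 + K·CL², (L/D)max occurs at CL* = √(CD0/K) and equals 1/(2√(K·CD0)).
(L/D)max = 1/(2√(0.0594 × 0.0241)) = 1/(2 × 0.03784) = 13.2
CL* = √(0.0241/0.0594) = 0.637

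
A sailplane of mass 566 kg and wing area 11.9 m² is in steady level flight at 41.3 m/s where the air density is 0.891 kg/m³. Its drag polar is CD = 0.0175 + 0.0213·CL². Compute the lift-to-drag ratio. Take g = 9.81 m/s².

L/D = 24.1

Weight W = mg = 566 × 9.81 = 5552.5 N; in level flight L = W.
q = ½ρv² = ½ × 0.891 × 41.3² = 759.9 Pa.
CL = W/(q·S) = 5552.5 / (759.9 × 11.9) = 0.614.
CD = 0.0175 + 0.0213 × 0.614² = 0.02553.
L/D = CL/CD = 0.614 / 0.02553 = 24.1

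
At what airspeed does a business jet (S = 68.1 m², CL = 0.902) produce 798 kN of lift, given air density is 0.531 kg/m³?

v = 221 m/s

L = ½ρv²S·CL ⇒ v = √(2L/(ρ·S·CL))
v = √(2 × 7.98×10^5 / (0.531 × 68.1 × 0.902)) = √48930 = 221 m/s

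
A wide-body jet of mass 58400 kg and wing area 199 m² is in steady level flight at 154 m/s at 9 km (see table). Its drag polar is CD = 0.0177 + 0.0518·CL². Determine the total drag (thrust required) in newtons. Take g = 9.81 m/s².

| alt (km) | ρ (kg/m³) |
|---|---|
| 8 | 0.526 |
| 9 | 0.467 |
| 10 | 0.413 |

At 9 km, from the table: ρ = 0.467 kg/m³.
Level flight ⇒ L = W = m·g = 58400 × 9.81 = 5.729×10^5 N.
q = ½ρv² = ½ × 0.467 × 154² = 5538 Pa.
Required CL = L/(qS) = 5.729×10^5/(5538·199) = 0.5199.
CD = 0.0177 + 0.0518 × 0.5199² = 0.0317.
D = q·S·CD = 5538 × 199 × 0.0317 = 34930 N

D = 34900 N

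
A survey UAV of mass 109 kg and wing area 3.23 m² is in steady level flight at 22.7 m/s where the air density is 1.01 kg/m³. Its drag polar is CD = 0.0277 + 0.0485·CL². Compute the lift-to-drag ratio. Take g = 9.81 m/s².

Level flight ⇒ L = W = m·g = 109 × 9.81 = 1069.3 N.
q = ½ρv² = ½ × 1.01 × 22.7² = 260.2 Pa.
CL = 2W/(ρv²S) = 2×1069.3/(1.01×22.7²×3.23) = 1.272.
CD = 0.0277 + 0.0485 × 1.272² = 0.1062.
L/D = CL/CD = 1.272 / 0.1062 = 12

L/D = 12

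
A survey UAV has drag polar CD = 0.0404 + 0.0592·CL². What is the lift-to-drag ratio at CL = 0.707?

CD = 0.0404 + 0.0592 × 0.707² = 0.06999
L/D = CL/CD = 0.707 / 0.06999 = 10.1

L/D = 10.1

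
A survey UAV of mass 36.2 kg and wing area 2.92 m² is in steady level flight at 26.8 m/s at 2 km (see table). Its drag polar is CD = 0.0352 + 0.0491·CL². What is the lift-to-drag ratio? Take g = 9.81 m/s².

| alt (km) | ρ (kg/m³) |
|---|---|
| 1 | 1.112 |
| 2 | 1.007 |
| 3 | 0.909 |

L/D = 8.25

At 2 km, from the table: ρ = 1.007 kg/m³.
Level flight ⇒ L = W = m·g = 36.2 × 9.81 = 355.12 N.
Dynamic pressure q = 0.5 × 1.007 × 26.8² = 361.6 Pa.
Required CL = L/(qS) = 355.12/(361.6·2.92) = 0.3363.
CD = 0.0352 + 0.0491 × 0.3363² = 0.04075.
L/D = CL/CD = 0.3363 / 0.04075 = 8.25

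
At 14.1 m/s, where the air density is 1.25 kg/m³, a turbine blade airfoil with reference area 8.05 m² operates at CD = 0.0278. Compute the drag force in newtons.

Dynamic pressure q = ½ρv² = ½ × 1.25 × 14.1² = 124.3 Pa.
D = q·S·CD = 124.3 × 8.05 × 0.0278 = 27.8 N

D = 27.8 N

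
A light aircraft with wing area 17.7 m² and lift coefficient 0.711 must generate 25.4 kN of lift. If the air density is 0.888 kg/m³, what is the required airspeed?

v = 67.4 m/s

L = ½ρv²S·CL ⇒ v = √(2L/(ρ·S·CL))
v = √(2 × 25400 / (0.888 × 17.7 × 0.711)) = √4546 = 67.4 m/s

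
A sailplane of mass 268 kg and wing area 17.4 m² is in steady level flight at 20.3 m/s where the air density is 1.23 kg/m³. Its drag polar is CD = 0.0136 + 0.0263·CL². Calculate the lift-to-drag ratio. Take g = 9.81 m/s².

Level flight ⇒ L = W = m·g = 268 × 9.81 = 2629.1 N.
Dynamic pressure q = 0.5 × 1.23 × 20.3² = 253.4 Pa.
CL = W/(q·S) = 2629.1 / (253.4 × 17.4) = 0.5962.
CD = 0.0136 + 0.0263 × 0.5962² = 0.02295.
L/D = CL/CD = 0.5962 / 0.02295 = 26

L/D = 26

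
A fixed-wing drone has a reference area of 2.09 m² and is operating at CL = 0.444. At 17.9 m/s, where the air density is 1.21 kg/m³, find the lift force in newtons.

Dynamic pressure q = ½ρv² = ½ × 1.21 × 17.9² = 193.8 Pa.
L = q·S·CL = 193.8 × 2.09 × 0.444 = 180 N

L = 180 N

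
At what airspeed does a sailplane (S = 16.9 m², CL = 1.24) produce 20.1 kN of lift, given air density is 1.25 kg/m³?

L = ½ρv²S·CL ⇒ v = √(2L/(ρ·S·CL))
v = √(2 × 20100 / (1.25 × 16.9 × 1.24)) = √1535 = 39.2 m/s

v = 39.2 m/s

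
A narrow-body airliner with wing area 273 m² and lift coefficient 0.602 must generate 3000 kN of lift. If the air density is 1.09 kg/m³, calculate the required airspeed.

v = 183 m/s

L = ½ρv²S·CL ⇒ v = √(2L/(ρ·S·CL))
v = √(2 × 3×10^6 / (1.09 × 273 × 0.602)) = √33490 = 183 m/s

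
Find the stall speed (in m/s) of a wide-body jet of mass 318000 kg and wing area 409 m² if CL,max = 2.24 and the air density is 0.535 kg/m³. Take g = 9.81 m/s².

V_stall = 113 m/s

At stall, lift equals weight: L = W = m·g = 318000 × 9.81 = 3.12×10^6 N.
V_stall = √(2W/(ρ·S·CL,max)) = √(2 × 3.12×10^6 / (0.535 × 409 × 2.24))
V_stall = √12730 = 113 m/s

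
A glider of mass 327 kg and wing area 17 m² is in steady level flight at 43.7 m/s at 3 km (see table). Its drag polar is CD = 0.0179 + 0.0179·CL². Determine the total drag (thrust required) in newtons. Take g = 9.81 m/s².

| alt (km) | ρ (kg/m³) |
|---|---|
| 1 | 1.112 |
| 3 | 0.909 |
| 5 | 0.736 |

D = 277 N

At 3 km, from the table: ρ = 0.909 kg/m³.
In steady level flight, lift balances weight: W = mg = 327 × 9.81 = 3207.9 N.
Dynamic pressure q = 0.5 × 0.909 × 43.7² = 868 Pa.
CL = W/(q·S) = 3207.9 / (868 × 17) = 0.2174.
CD = 0.0179 + 0.0179 × 0.2174² = 0.01875.
D = q·S·CD = 868 × 17 × 0.01875 = 276.6 N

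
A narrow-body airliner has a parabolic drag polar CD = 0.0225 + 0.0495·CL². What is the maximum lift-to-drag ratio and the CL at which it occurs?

(L/D)max = 15, at CL = 0.674

For CD = CD0 + K·CL², (L/D)max occurs at CL* = √(CD0/K) and equals 1/(2√(K·CD0)).
(L/D)max = 1/(2√(0.0495 × 0.0225)) = 1/(2 × 0.03337) = 15
CL* = √(0.0225/0.0495) = 0.674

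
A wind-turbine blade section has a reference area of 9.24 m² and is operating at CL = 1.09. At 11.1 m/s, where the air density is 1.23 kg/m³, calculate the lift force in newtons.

L = 763 N

Dynamic pressure q = ½ρv² = ½ × 1.23 × 11.1² = 75.77 Pa.
L = q·S·CL = 75.77 × 9.24 × 1.09 = 763 N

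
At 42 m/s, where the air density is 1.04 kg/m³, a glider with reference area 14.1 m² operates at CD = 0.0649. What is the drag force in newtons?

D = 839 N

Dynamic pressure q = ½ρv² = ½ × 1.04 × 42² = 917.3 Pa.
D = q·S·CD = 917.3 × 14.1 × 0.0649 = 839 N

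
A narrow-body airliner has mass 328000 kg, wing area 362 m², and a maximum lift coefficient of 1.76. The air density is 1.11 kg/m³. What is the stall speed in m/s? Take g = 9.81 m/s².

V_stall = 95.4 m/s

Weight W = mg = 328000 × 9.81 = 3.218×10^6 N.
From L = ½ρV²S·CL,max = W: V_stall = √(2W/(ρSCL,max)) = √(2·3.218×10^6/(1.11·362·1.76))
V_stall = √9100 = 95.4 m/s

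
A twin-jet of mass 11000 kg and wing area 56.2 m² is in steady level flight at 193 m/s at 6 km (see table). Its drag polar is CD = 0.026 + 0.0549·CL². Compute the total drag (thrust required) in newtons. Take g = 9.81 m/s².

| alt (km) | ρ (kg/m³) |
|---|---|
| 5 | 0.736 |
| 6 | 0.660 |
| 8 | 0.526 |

At 6 km, from the table: ρ = 0.660 kg/m³.
In steady level flight, lift balances weight: W = mg = 11000 × 9.81 = 1.0791×10^5 N.
Dynamic pressure q = 0.5 × 0.66 × 193² = 12290 Pa.
CL = W/(q·S) = 1.0791×10^5 / (12290 × 56.2) = 0.1562.
CD = 0.026 + 0.0549 × 0.1562² = 0.02734.
D = q·S·CD = 12290 × 56.2 × 0.02734 = 18890 N

D = 18900 N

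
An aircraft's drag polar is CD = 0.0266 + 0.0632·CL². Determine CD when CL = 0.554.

CD = 0.0266 + 0.0632 × 0.554² = 0.0266 + 0.0194 = 0.046

CD = 0.046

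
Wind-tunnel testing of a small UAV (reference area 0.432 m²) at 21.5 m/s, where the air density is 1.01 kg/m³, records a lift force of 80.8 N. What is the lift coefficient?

CL = 0.801

From L = ½ρv²S·CL, rearranging gives CL = 2L/(ρv²S).
CL = 2 × 80.8 / (1.01 × 21.5² × 0.432) = 0.801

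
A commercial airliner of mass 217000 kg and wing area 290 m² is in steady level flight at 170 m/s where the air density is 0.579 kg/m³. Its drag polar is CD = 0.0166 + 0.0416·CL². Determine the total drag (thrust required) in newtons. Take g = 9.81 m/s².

D = 1.18×10^5 N

Weight W = mg = 217000 × 9.81 = 2.1288×10^6 N; in level flight L = W.
Dynamic pressure q = 0.5 × 0.579 × 170² = 8367 Pa.
CL = W/(q·S) = 2.1288×10^6 / (8367 × 290) = 0.8774.
CD = 0.0166 + 0.0416 × 0.8774² = 0.04862.
D = q·S·CD = 8367 × 290 × 0.04862 = 1.18×10^5 N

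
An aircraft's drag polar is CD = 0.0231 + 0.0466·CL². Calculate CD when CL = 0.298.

CD = 0.0231 + 0.0466 × 0.298² = 0.0231 + 0.004138 = 0.0272

CD = 0.0272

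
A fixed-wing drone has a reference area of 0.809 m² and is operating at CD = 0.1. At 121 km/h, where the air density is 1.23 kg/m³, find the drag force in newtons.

D = 56.2 N

Convert speed: v = 121 km/h ÷ 3.6 = 33.61 m/s.
Dynamic pressure q = ½ρv² = ½ × 1.23 × 33.61² = 694.8 Pa.
D = q·S·CD = 694.8 × 0.809 × 0.1 = 56.2 N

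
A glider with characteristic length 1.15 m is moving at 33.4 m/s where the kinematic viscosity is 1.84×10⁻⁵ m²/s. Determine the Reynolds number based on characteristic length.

Re = v·c/ν = 33.4 × 1.15 / (1.84×10⁻⁵) = 2.09×10^6

Re = 2.09×10^6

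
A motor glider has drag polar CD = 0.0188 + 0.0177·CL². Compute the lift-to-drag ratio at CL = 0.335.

L/D = 16.1

CD = 0.0188 + 0.0177 × 0.335² = 0.02079
L/D = CL/CD = 0.335 / 0.02079 = 16.1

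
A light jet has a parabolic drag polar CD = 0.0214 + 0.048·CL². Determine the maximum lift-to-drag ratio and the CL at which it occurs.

(L/D)max = 15.6, at CL = 0.668

For CD = CD0 + K·CL², (L/D)max occurs at CL* = √(CD0/K) and equals 1/(2√(K·CD0)).
(L/D)max = 1/(2√(0.048 × 0.0214)) = 1/(2 × 0.03205) = 15.6
CL* = √(0.0214/0.048) = 0.668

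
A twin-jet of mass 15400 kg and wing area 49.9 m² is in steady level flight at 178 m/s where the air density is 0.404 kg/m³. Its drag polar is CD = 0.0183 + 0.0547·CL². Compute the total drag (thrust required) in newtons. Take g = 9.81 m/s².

D = 9750 N

In steady level flight, lift balances weight: W = mg = 15400 × 9.81 = 1.5107×10^5 N.
Dynamic pressure q = 0.5 × 0.404 × 178² = 6400 Pa.
Required CL = L/(qS) = 1.5107×10^5/(6400·49.9) = 0.473.
CD = 0.0183 + 0.0547 × 0.473² = 0.03054.
D = q·S·CD = 6400 × 49.9 × 0.03054 = 9754 N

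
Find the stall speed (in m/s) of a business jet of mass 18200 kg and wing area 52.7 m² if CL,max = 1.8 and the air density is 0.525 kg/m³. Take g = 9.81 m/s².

V_stall = 84.7 m/s

Weight W = mg = 18200 × 9.81 = 1.785×10^5 N.
V_stall = √(2W/(ρ·S·CL,max)) = √(2 × 1.785×10^5 / (0.525 × 52.7 × 1.8))
V_stall = √7170 = 84.7 m/s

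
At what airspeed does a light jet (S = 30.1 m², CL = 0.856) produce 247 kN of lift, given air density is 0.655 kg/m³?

L = ½ρv²S·CL ⇒ v = √(2L/(ρ·S·CL))
v = √(2 × 2.47×10^5 / (0.655 × 30.1 × 0.856)) = √29270 = 171 m/s

v = 171 m/s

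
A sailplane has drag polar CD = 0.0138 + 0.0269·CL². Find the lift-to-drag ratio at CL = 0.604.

L/D = 25.6

CD = 0.0138 + 0.0269 × 0.604² = 0.02361
L/D = CL/CD = 0.604 / 0.02361 = 25.6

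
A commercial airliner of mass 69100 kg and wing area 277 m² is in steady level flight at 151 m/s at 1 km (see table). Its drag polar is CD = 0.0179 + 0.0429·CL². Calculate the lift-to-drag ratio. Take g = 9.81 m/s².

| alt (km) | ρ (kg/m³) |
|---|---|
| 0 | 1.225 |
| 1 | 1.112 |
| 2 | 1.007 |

L/D = 9.9

At 1 km, from the table: ρ = 1.112 kg/m³.
Level flight ⇒ L = W = m·g = 69100 × 9.81 = 6.7787×10^5 N.
Dynamic pressure q = 0.5 × 1.112 × 151² = 12680 Pa.
Required CL = L/(qS) = 6.7787×10^5/(12680·277) = 0.193.
CD = 0.0179 + 0.0429 × 0.193² = 0.0195.
L/D = CL/CD = 0.193 / 0.0195 = 9.9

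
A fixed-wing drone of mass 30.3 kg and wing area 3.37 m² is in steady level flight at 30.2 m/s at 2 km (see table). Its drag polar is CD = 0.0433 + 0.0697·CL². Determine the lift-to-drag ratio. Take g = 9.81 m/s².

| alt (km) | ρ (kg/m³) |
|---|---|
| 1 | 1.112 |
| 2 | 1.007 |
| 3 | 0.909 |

L/D = 4.19

At 2 km, from the table: ρ = 1.007 kg/m³.
In steady level flight, lift balances weight: W = mg = 30.3 × 9.81 = 297.24 N.
q = ½ρv² = ½ × 1.007 × 30.2² = 459.2 Pa.
Required CL = L/(qS) = 297.24/(459.2·3.37) = 0.1921.
CD = 0.0433 + 0.0697 × 0.1921² = 0.04587.
L/D = CL/CD = 0.1921 / 0.04587 = 4.19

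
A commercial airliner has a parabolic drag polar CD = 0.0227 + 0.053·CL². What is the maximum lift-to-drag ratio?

For CD = CD0 + K·CL², (L/D)max occurs at CL* = √(CD0/K) and equals 1/(2√(K·CD0)).
(L/D)max = 1/(2√(0.053 × 0.0227)) = 1/(2 × 0.03469) = 14.4

(L/D)max = 14.4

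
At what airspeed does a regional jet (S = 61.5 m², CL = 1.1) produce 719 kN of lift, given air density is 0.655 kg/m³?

v = 180 m/s

L = ½ρv²S·CL ⇒ v = √(2L/(ρ·S·CL))
v = √(2 × 7.19×10^5 / (0.655 × 61.5 × 1.1)) = √32450 = 180 m/s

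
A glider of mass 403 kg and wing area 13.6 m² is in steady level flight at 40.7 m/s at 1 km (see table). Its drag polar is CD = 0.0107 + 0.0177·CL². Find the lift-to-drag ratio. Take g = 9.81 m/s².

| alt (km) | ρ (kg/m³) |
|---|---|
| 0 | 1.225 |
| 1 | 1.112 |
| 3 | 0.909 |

At 1 km, from the table: ρ = 1.112 kg/m³.
Level flight ⇒ L = W = m·g = 403 × 9.81 = 3953.4 N.
Dynamic pressure q = 0.5 × 1.112 × 40.7² = 921 Pa.
Required CL = L/(qS) = 3953.4/(921·13.6) = 0.3156.
CD = 0.0107 + 0.0177 × 0.3156² = 0.01246.
L/D = CL/CD = 0.3156 / 0.01246 = 25.3

L/D = 25.3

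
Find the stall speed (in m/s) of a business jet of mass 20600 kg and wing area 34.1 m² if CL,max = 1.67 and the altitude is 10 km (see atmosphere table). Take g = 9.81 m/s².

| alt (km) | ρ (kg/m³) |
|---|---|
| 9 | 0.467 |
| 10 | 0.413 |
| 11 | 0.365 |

At 10 km, from the table: ρ = 0.413 kg/m³.
At stall, lift equals weight: L = W = m·g = 20600 × 9.81 = 2.021×10^5 N.
V_stall = √(2W/(ρ·S·CL,max)) = √(2 × 2.021×10^5 / (0.413 × 34.1 × 1.67))
V_stall = √17180 = 131 m/s

V_stall = 131 m/s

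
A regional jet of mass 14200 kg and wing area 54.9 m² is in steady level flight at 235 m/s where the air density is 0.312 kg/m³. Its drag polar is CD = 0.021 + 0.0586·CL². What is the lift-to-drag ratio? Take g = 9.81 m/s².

Weight W = mg = 14200 × 9.81 = 1.393×10^5 N; in level flight L = W.
Dynamic pressure q = 0.5 × 0.312 × 235² = 8615 Pa.
CL = W/(q·S) = 1.393×10^5 / (8615 × 54.9) = 0.2945.
CD = 0.021 + 0.0586 × 0.2945² = 0.02608.
L/D = CL/CD = 0.2945 / 0.02608 = 11.3

L/D = 11.3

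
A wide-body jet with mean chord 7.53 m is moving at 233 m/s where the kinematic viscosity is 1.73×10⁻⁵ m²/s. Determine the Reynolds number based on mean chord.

Re = v·c/ν = 233 × 7.53 / (1.73×10⁻⁵) = 1.01×10^8

Re = 1.01×10^8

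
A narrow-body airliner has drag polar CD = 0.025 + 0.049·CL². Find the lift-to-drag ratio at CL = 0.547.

L/D = 13.8

CD = 0.025 + 0.049 × 0.547² = 0.03966
L/D = CL/CD = 0.547 / 0.03966 = 13.8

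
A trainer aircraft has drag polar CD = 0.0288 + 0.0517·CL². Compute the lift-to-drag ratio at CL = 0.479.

CD = 0.0288 + 0.0517 × 0.479² = 0.04066
L/D = CL/CD = 0.479 / 0.04066 = 11.8

L/D = 11.8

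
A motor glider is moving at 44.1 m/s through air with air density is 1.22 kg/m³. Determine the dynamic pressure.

q = 1190 Pa

q = ½ρv² = ½ × 1.22 × 44.1² = 1190 Pa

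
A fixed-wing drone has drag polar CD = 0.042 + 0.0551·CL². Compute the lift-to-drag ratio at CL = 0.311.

L/D = 6.57

CD = 0.042 + 0.0551 × 0.311² = 0.04733
L/D = CL/CD = 0.311 / 0.04733 = 6.57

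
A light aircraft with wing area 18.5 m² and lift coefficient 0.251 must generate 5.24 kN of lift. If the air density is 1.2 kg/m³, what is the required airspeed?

v = 43.4 m/s

L = ½ρv²S·CL ⇒ v = √(2L/(ρ·S·CL))
v = √(2 × 5240 / (1.2 × 18.5 × 0.251)) = √1881 = 43.4 m/s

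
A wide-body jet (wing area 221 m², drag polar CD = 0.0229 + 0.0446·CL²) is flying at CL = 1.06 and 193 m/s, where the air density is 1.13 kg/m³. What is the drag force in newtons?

CD = 0.0229 + 0.0446 × 1.06² = 0.07301
D = ½ρv²S·CD = ½ × 1.13 × 193² × 221 × 0.07301 = 3.4×10^5 N

D = 3.4×10^5 N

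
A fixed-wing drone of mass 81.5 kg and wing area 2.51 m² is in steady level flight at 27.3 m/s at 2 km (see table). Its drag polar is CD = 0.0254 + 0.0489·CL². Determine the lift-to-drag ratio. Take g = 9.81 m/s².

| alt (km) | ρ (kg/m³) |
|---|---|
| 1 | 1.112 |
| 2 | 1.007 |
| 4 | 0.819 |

At 2 km, from the table: ρ = 1.007 kg/m³.
Level flight ⇒ L = W = m·g = 81.5 × 9.81 = 799.51 N.
q = ½ρv² = ½ × 1.007 × 27.3² = 375.3 Pa.
Required CL = L/(qS) = 799.51/(375.3·2.51) = 0.8488.
CD = 0.0254 + 0.0489 × 0.8488² = 0.06063.
L/D = CL/CD = 0.8488 / 0.06063 = 14

L/D = 14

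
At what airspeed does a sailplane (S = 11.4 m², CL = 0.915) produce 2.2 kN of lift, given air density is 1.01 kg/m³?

L = ½ρv²S·CL ⇒ v = √(2L/(ρ·S·CL))
v = √(2 × 2200 / (1.01 × 11.4 × 0.915)) = √417.6 = 20.4 m/s

v = 20.4 m/s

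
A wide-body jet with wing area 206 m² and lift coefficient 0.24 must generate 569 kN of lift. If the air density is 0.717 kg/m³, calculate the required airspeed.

v = 179 m/s

L = ½ρv²S·CL ⇒ v = √(2L/(ρ·S·CL))
v = √(2 × 5.69×10^5 / (0.717 × 206 × 0.24)) = √32100 = 179 m/s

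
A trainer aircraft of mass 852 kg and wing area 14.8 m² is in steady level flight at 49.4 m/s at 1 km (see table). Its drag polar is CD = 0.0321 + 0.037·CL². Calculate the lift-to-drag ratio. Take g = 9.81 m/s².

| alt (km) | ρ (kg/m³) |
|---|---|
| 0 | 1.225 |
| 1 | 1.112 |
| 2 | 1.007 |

At 1 km, from the table: ρ = 1.112 kg/m³.
In steady level flight, lift balances weight: W = mg = 852 × 9.81 = 8358.1 N.
Dynamic pressure q = 0.5 × 1.112 × 49.4² = 1357 Pa.
CL = W/(q·S) = 8358.1 / (1357 × 14.8) = 0.4162.
CD = 0.0321 + 0.037 × 0.4162² = 0.03851.
L/D = CL/CD = 0.4162 / 0.03851 = 10.8

L/D = 10.8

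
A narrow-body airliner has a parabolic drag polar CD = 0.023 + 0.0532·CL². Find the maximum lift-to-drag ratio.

For CD = CD0 + K·CL², (L/D)max occurs at CL* = √(CD0/K) and equals 1/(2√(K·CD0)).
(L/D)max = 1/(2√(0.0532 × 0.023)) = 1/(2 × 0.03498) = 14.3

(L/D)max = 14.3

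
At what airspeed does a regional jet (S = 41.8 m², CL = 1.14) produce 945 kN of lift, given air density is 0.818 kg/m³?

v = 220 m/s

L = ½ρv²S·CL ⇒ v = √(2L/(ρ·S·CL))
v = √(2 × 9.45×10^5 / (0.818 × 41.8 × 1.14)) = √48490 = 220 m/s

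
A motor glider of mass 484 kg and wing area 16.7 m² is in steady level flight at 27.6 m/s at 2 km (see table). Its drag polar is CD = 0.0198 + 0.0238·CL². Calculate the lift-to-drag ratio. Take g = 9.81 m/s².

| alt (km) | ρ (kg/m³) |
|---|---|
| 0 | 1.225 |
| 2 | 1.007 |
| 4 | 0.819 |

At 2 km, from the table: ρ = 1.007 kg/m³.
Weight W = mg = 484 × 9.81 = 4748 N; in level flight L = W.
q = ½ρv² = ½ × 1.007 × 27.6² = 383.5 Pa.
CL = W/(q·S) = 4748 / (383.5 × 16.7) = 0.7413.
CD = 0.0198 + 0.0238 × 0.7413² = 0.03288.
L/D = CL/CD = 0.7413 / 0.03288 = 22.5

L/D = 22.5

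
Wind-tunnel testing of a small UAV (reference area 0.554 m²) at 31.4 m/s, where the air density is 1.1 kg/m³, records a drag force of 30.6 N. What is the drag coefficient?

From D = ½ρv²S·CD, rearranging gives CD = 2D/(ρv²S).
CD = 2 × 30.6 / (1.1 × 31.4² × 0.554) = 0.102

CD = 0.102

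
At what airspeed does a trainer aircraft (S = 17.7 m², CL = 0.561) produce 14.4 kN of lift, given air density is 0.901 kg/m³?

L = ½ρv²S·CL ⇒ v = √(2L/(ρ·S·CL))
v = √(2 × 14400 / (0.901 × 17.7 × 0.561)) = √3219 = 56.7 m/s

v = 56.7 m/s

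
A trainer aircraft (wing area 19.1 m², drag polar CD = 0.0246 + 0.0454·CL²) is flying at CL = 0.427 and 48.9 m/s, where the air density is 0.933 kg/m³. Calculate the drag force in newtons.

CD = 0.0246 + 0.0454 × 0.427² = 0.03288
D = ½ρv²S·CD = ½ × 0.933 × 48.9² × 19.1 × 0.03288 = 700 N

D = 700 N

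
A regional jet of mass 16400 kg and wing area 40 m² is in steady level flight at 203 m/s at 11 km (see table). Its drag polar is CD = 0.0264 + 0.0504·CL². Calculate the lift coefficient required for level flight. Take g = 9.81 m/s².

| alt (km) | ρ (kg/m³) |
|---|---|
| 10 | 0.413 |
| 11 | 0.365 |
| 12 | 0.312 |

CL = 0.535

At 11 km, from the table: ρ = 0.365 kg/m³.
Weight W = mg = 16400 × 9.81 = 1.6088×10^5 N; in level flight L = W.
Dynamic pressure q = 0.5 × 0.365 × 203² = 7521 Pa.
CL = 2W/(ρv²S) = 2×1.6088×10^5/(0.365×203²×40) = 0.5348.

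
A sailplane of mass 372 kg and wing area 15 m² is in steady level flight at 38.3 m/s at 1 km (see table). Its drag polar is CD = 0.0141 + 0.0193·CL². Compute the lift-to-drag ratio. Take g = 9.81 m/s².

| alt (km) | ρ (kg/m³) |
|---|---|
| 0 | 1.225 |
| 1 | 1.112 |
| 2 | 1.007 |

L/D = 18.9

At 1 km, from the table: ρ = 1.112 kg/m³.
Level flight ⇒ L = W = m·g = 372 × 9.81 = 3649.3 N.
q = ½ρv² = ½ × 1.112 × 38.3² = 815.6 Pa.
CL = W/(q·S) = 3649.3 / (815.6 × 15) = 0.2983.
CD = 0.0141 + 0.0193 × 0.2983² = 0.01582.
L/D = CL/CD = 0.2983 / 0.01582 = 18.9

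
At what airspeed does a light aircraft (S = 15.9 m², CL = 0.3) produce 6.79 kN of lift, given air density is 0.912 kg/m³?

v = 55.9 m/s

L = ½ρv²S·CL ⇒ v = √(2L/(ρ·S·CL))
v = √(2 × 6790 / (0.912 × 15.9 × 0.3)) = √3122 = 55.9 m/s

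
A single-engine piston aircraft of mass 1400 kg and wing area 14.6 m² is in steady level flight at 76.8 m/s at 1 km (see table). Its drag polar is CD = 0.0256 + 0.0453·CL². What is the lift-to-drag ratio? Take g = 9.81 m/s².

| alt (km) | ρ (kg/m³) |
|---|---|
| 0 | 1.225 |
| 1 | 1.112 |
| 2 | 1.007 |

L/D = 9.78

At 1 km, from the table: ρ = 1.112 kg/m³.
Weight W = mg = 1400 × 9.81 = 13734 N; in level flight L = W.
q = ½ρv² = ½ × 1.112 × 76.8² = 3279 Pa.
CL = 2W/(ρv²S) = 2×13734/(1.112×76.8²×14.6) = 0.2868.
CD = 0.0256 + 0.0453 × 0.2868² = 0.02933.
L/D = CL/CD = 0.2868 / 0.02933 = 9.78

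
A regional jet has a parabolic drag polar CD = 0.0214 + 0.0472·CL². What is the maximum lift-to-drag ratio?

(L/D)max = 15.7

For CD = CD0 + K·CL², (L/D)max occurs at CL* = √(CD0/K) and equals 1/(2√(K·CD0)).
(L/D)max = 1/(2√(0.0472 × 0.0214)) = 1/(2 × 0.03178) = 15.7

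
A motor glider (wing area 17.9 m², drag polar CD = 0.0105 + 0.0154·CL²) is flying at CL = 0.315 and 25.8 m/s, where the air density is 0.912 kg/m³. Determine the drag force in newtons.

CD = 0.0105 + 0.0154 × 0.315² = 0.01203
D = ½ρv²S·CD = ½ × 0.912 × 25.8² × 17.9 × 0.01203 = 65.4 N

D = 65.4 N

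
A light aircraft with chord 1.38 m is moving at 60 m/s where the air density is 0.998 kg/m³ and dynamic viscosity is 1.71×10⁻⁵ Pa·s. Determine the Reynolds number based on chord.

Re = 4.83×10^6

Re = ρ·v·c/μ = 0.998 × 60 × 1.38 / (1.71×10⁻⁵) = 4.83×10^6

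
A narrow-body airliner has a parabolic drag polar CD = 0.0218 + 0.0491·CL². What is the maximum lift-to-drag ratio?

(L/D)max = 15.3

For CD = CD0 + K·CL², (L/D)max occurs at CL* = √(CD0/K) and equals 1/(2√(K·CD0)).
(L/D)max = 1/(2√(0.0491 × 0.0218)) = 1/(2 × 0.03272) = 15.3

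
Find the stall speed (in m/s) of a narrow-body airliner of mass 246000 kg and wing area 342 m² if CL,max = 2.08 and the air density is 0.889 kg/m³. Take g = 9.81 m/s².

V_stall = 87.4 m/s

Weight W = mg = 246000 × 9.81 = 2.413×10^6 N.
V_stall = √(2W/(ρ·S·CL,max)) = √(2 × 2.413×10^6 / (0.889 × 342 × 2.08))
V_stall = √7632 = 87.4 m/s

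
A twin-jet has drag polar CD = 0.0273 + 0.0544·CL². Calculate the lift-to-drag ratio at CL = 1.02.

L/D = 12.2

CD = 0.0273 + 0.0544 × 1.02² = 0.0839
L/D = CL/CD = 1.02 / 0.0839 = 12.2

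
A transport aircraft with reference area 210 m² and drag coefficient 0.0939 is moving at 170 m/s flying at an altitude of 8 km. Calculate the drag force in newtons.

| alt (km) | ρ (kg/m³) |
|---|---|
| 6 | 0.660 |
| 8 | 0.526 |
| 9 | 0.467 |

At 8 km, from the table: ρ = 0.526 kg/m³.
D = ½ρv²S·CD = ½ × 0.526 × 170² × 210 × 0.0939 = 1.5×10^5 N ≈ 150 kN

D = 1.5×10^5 N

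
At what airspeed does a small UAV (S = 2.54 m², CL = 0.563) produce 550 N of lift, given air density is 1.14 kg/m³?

L = ½ρv²S·CL ⇒ v = √(2L/(ρ·S·CL))
v = √(2 × 550 / (1.14 × 2.54 × 0.563)) = √674.8 = 26 m/s

v = 26 m/s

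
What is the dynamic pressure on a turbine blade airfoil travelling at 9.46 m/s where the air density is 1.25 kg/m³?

q = ½ρv² = ½ × 1.25 × 9.46² = 55.9 Pa

q = 55.9 Pa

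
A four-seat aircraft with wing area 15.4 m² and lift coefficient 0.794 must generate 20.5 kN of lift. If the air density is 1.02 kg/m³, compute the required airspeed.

L = ½ρv²S·CL ⇒ v = √(2L/(ρ·S·CL))
v = √(2 × 20500 / (1.02 × 15.4 × 0.794)) = √3287 = 57.3 m/s

v = 57.3 m/s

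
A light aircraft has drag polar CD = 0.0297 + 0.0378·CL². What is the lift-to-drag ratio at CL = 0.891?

CD = 0.0297 + 0.0378 × 0.891² = 0.05971
L/D = CL/CD = 0.891 / 0.05971 = 14.9

L/D = 14.9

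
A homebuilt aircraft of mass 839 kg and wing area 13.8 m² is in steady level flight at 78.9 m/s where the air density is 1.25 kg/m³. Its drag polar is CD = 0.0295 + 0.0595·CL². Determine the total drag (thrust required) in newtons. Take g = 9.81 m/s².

Weight W = mg = 839 × 9.81 = 8230.6 N; in level flight L = W.
q = ½ρv² = ½ × 1.25 × 78.9² = 3891 Pa.
CL = 2W/(ρv²S) = 2×8230.6/(1.25×78.9²×13.8) = 0.1533.
CD = 0.0295 + 0.0595 × 0.1533² = 0.0309.
D = q·S·CD = 3891 × 13.8 × 0.0309 = 1659 N

D = 1660 N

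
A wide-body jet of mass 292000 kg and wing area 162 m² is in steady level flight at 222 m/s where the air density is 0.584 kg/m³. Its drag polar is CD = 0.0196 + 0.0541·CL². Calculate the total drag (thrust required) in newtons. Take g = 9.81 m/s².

Level flight ⇒ L = W = m·g = 292000 × 9.81 = 2.8645×10^6 N.
Dynamic pressure q = 0.5 × 0.584 × 222² = 14390 Pa.
Required CL = L/(qS) = 2.8645×10^6/(14390·162) = 1.229.
CD = 0.0196 + 0.0541 × 1.229² = 0.1013.
D = q·S·CD = 14390 × 162 × 0.1013 = 2.361×10^5 N

D = 2.36×10^5 N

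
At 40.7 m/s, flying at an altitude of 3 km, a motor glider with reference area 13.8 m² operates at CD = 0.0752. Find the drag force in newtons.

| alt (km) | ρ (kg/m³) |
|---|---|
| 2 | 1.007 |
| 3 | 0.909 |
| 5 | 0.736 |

At 3 km, from the table: ρ = 0.909 kg/m³.
D = ½ρv²S·CD = ½ × 0.909 × 40.7² × 13.8 × 0.0752 = 781 N

D = 781 N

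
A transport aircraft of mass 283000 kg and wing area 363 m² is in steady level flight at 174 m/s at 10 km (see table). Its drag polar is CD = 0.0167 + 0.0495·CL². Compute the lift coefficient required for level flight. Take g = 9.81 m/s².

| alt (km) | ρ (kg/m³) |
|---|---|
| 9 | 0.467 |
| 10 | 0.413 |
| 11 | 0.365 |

At 10 km, from the table: ρ = 0.413 kg/m³.
Level flight ⇒ L = W = m·g = 283000 × 9.81 = 2.7762×10^6 N.
q = ½ρv² = ½ × 0.413 × 174² = 6252 Pa.
CL = W/(q·S) = 2.7762×10^6 / (6252 × 363) = 1.223.

CL = 1.22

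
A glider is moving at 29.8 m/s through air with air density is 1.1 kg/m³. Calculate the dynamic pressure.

q = ½ρv² = ½ × 1.1 × 29.8² = 488 Pa

q = 488 Pa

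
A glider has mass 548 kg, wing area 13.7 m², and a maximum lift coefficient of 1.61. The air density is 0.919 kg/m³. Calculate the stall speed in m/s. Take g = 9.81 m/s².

Weight W = mg = 548 × 9.81 = 5376 N.
From L = ½ρV²S·CL,max = W: V_stall = √(2W/(ρSCL,max)) = √(2·5376/(0.919·13.7·1.61))
V_stall = √530.4 = 23 m/s

V_stall = 23 m/s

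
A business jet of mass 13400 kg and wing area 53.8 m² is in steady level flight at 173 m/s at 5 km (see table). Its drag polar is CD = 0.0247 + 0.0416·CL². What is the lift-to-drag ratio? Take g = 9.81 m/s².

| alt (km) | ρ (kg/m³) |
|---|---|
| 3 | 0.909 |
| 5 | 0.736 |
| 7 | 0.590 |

At 5 km, from the table: ρ = 0.736 kg/m³.
Level flight ⇒ L = W = m·g = 13400 × 9.81 = 1.3145×10^5 N.
q = ½ρv² = ½ × 0.736 × 173² = 11010 Pa.
CL = W/(q·S) = 1.3145×10^5 / (11010 × 53.8) = 0.2218.
CD = 0.0247 + 0.0416 × 0.2218² = 0.02675.
L/D = CL/CD = 0.2218 / 0.02675 = 8.29

L/D = 8.29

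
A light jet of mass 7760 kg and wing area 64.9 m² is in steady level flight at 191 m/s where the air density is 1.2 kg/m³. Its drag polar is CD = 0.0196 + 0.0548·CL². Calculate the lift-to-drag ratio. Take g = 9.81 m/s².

L/D = 2.71

In steady level flight, lift balances weight: W = mg = 7760 × 9.81 = 76126 N.
q = ½ρv² = ½ × 1.2 × 191² = 21890 Pa.
Required CL = L/(qS) = 76126/(21890·64.9) = 0.05359.
CD = 0.0196 + 0.0548 × 0.05359² = 0.01976.
L/D = CL/CD = 0.05359 / 0.01976 = 2.71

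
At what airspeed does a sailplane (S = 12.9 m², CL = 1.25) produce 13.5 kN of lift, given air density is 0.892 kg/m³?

L = ½ρv²S·CL ⇒ v = √(2L/(ρ·S·CL))
v = √(2 × 13500 / (0.892 × 12.9 × 1.25)) = √1877 = 43.3 m/s

v = 43.3 m/s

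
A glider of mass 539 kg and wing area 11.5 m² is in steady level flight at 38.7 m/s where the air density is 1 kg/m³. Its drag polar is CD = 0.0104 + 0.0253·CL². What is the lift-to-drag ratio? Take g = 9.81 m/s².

Level flight ⇒ L = W = m·g = 539 × 9.81 = 5287.6 N.
q = ½ρv² = ½ × 1 × 38.7² = 748.8 Pa.
CL = 2W/(ρv²S) = 2×5287.6/(1×38.7²×11.5) = 0.614.
CD = 0.0104 + 0.0253 × 0.614² = 0.01994.
L/D = CL/CD = 0.614 / 0.01994 = 30.8

L/D = 30.8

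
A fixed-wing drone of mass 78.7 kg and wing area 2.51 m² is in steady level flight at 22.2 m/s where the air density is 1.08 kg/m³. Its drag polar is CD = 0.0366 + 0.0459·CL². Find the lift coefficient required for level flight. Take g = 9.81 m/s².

In steady level flight, lift balances weight: W = mg = 78.7 × 9.81 = 772.05 N.
Dynamic pressure q = 0.5 × 1.08 × 22.2² = 266.1 Pa.
CL = W/(q·S) = 772.05 / (266.1 × 2.51) = 1.156.

CL = 1.16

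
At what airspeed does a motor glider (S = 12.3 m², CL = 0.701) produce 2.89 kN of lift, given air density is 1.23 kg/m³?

L = ½ρv²S·CL ⇒ v = √(2L/(ρ·S·CL))
v = √(2 × 2890 / (1.23 × 12.3 × 0.701)) = √545 = 23.3 m/s

v = 23.3 m/s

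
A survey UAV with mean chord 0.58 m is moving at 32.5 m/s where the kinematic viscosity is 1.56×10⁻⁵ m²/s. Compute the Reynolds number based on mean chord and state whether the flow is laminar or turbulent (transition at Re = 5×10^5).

Re = v·c/ν = 32.5 × 0.58 / (1.56×10⁻⁵) = 1.21×10^6
Since 1.21×10^6 > 5×10^5, the flow is turbulent.

Re = 1.21×10^6 (turbulent)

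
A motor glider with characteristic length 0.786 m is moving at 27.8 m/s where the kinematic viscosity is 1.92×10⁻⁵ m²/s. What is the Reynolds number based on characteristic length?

Re = v·c/ν = 27.8 × 0.786 / (1.92×10⁻⁵) = 1.14×10^6

Re = 1.14×10^6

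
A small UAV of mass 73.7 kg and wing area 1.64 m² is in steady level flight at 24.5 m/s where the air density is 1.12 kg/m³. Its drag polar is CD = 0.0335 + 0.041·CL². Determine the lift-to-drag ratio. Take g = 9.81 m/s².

L/D = 12.6

In steady level flight, lift balances weight: W = mg = 73.7 × 9.81 = 723 N.
q = ½ρv² = ½ × 1.12 × 24.5² = 336.1 Pa.
Required CL = L/(qS) = 723/(336.1·1.64) = 1.312.
CD = 0.0335 + 0.041 × 1.312² = 0.104.
L/D = CL/CD = 1.312 / 0.104 = 12.6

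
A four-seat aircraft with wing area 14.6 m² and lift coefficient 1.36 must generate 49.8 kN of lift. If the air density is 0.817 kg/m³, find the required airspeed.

L = ½ρv²S·CL ⇒ v = √(2L/(ρ·S·CL))
v = √(2 × 49800 / (0.817 × 14.6 × 1.36)) = √6140 = 78.4 m/s

v = 78.4 m/s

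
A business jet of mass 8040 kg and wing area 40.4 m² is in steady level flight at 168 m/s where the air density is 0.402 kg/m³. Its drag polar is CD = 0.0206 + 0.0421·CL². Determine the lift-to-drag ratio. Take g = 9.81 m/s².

L/D = 13.5

Weight W = mg = 8040 × 9.81 = 78872 N; in level flight L = W.
Dynamic pressure q = 0.5 × 0.402 × 168² = 5673 Pa.
CL = W/(q·S) = 78872 / (5673 × 40.4) = 0.3441.
CD = 0.0206 + 0.0421 × 0.3441² = 0.02559.
L/D = CL/CD = 0.3441 / 0.02559 = 13.5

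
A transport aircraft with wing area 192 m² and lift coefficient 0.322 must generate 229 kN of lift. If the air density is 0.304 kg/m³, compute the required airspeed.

L = ½ρv²S·CL ⇒ v = √(2L/(ρ·S·CL))
v = √(2 × 2.29×10^5 / (0.304 × 192 × 0.322)) = √24370 = 156 m/s

v = 156 m/s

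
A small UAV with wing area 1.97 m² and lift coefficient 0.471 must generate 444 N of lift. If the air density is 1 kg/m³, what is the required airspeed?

L = ½ρv²S·CL ⇒ v = √(2L/(ρ·S·CL))
v = √(2 × 444 / (1 × 1.97 × 0.471)) = √957 = 30.9 m/s

v = 30.9 m/s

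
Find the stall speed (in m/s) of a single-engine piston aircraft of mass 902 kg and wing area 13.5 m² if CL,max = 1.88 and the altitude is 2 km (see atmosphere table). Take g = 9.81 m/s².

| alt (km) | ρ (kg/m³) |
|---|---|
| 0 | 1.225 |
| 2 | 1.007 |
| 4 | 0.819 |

At 2 km, from the table: ρ = 1.007 kg/m³.
Stall occurs when L = W at CL,max. W = mg = 902 × 9.81 = 8849 N.
V_stall = √(2W/(ρ·S·CL,max)) = √(2 × 8849 / (1.007 × 13.5 × 1.88))
V_stall = √692.4 = 26.3 m/s

V_stall = 26.3 m/s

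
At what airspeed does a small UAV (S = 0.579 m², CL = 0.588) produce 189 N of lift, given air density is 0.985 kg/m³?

v = 33.6 m/s

L = ½ρv²S·CL ⇒ v = √(2L/(ρ·S·CL))
v = √(2 × 189 / (0.985 × 0.579 × 0.588)) = √1127 = 33.6 m/s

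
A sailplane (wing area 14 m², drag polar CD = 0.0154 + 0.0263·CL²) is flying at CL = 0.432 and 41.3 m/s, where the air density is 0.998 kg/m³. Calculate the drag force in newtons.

CD = 0.0154 + 0.0263 × 0.432² = 0.02031
D = ½ρv²S·CD = ½ × 0.998 × 41.3² × 14 × 0.02031 = 242 N

D = 242 N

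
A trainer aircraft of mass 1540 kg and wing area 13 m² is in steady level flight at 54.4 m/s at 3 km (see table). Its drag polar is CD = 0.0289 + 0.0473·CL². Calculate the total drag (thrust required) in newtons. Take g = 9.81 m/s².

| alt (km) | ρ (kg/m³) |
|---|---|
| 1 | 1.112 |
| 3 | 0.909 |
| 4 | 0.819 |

D = 1120 N

At 3 km, from the table: ρ = 0.909 kg/m³.
Level flight ⇒ L = W = m·g = 1540 × 9.81 = 15107 N.
q = ½ρv² = ½ × 0.909 × 54.4² = 1345 Pa.
CL = W/(q·S) = 15107 / (1345 × 13) = 0.864.
CD = 0.0289 + 0.0473 × 0.864² = 0.06421.
D = q·S·CD = 1345 × 13 × 0.06421 = 1123 N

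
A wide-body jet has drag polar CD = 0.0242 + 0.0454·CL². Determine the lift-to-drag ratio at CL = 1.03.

CD = 0.0242 + 0.0454 × 1.03² = 0.07236
L/D = CL/CD = 1.03 / 0.07236 = 14.2

L/D = 14.2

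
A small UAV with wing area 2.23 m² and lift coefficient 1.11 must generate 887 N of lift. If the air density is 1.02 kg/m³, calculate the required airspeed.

L = ½ρv²S·CL ⇒ v = √(2L/(ρ·S·CL))
v = √(2 × 887 / (1.02 × 2.23 × 1.11)) = √702.6 = 26.5 m/s

v = 26.5 m/s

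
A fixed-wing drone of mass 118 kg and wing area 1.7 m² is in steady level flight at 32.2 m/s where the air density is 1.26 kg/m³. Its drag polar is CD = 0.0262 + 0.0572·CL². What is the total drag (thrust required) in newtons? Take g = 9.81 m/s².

D = 98.1 N

Level flight ⇒ L = W = m·g = 118 × 9.81 = 1157.6 N.
Dynamic pressure q = 0.5 × 1.26 × 32.2² = 653.2 Pa.
Required CL = L/(qS) = 1157.6/(653.2·1.7) = 1.042.
CD = 0.0262 + 0.0572 × 1.042² = 0.08836.
D = q·S·CD = 653.2 × 1.7 × 0.08836 = 98.12 N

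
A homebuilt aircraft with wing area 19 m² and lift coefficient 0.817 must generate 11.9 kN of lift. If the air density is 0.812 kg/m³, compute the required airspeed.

L = ½ρv²S·CL ⇒ v = √(2L/(ρ·S·CL))
v = √(2 × 11900 / (0.812 × 19 × 0.817)) = √1888 = 43.5 m/s

v = 43.5 m/s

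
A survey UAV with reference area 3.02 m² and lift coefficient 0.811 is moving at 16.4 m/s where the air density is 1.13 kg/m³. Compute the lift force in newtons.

L = ½ρv²S·CL = ½ × 1.13 × 16.4² × 3.02 × 0.811 = 372 N

L = 372 N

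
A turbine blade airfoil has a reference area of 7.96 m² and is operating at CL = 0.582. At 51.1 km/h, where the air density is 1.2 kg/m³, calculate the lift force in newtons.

L = 560 N

Convert speed: v = 51.1 km/h ÷ 3.6 = 14.19 m/s.
Dynamic pressure q = ½ρv² = ½ × 1.2 × 14.19² = 120.9 Pa.
L = q·S·CL = 120.9 × 7.96 × 0.582 = 560 N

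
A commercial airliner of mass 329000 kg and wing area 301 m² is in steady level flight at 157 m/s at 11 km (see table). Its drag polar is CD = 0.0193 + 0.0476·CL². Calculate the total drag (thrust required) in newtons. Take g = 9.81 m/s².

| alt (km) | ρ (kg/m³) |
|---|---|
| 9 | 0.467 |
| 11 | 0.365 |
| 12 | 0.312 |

At 11 km, from the table: ρ = 0.365 kg/m³.
Weight W = mg = 329000 × 9.81 = 3.2275×10^6 N; in level flight L = W.
Dynamic pressure q = 0.5 × 0.365 × 157² = 4498 Pa.
CL = W/(q·S) = 3.2275×10^6 / (4498 × 301) = 2.384.
CD = 0.0193 + 0.0476 × 2.384² = 0.2897.
D = q·S·CD = 4498 × 301 × 0.2897 = 3.923×10^5 N

D = 3.92×10^5 N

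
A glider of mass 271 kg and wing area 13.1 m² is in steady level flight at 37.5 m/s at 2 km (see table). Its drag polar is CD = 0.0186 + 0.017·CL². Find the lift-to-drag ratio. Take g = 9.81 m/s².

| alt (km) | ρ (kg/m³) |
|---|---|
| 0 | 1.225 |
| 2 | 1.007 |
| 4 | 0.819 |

At 2 km, from the table: ρ = 1.007 kg/m³.
Level flight ⇒ L = W = m·g = 271 × 9.81 = 2658.5 N.
Dynamic pressure q = 0.5 × 1.007 × 37.5² = 708 Pa.
CL = W/(q·S) = 2658.5 / (708 × 13.1) = 0.2866.
CD = 0.0186 + 0.017 × 0.2866² = 0.02.
L/D = CL/CD = 0.2866 / 0.02 = 14.3

L/D = 14.3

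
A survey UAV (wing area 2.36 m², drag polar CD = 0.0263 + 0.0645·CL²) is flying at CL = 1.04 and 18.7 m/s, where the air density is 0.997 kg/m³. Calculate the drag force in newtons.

CD = 0.0263 + 0.0645 × 1.04² = 0.09606
D = ½ρv²S·CD = ½ × 0.997 × 18.7² × 2.36 × 0.09606 = 39.5 N

D = 39.5 N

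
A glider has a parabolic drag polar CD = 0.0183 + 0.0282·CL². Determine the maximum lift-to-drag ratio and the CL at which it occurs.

(L/D)max = 22, at CL = 0.806

For CD = CD0 + K·CL², (L/D)max occurs at CL* = √(CD0/K) and equals 1/(2√(K·CD0)).
(L/D)max = 1/(2√(0.0282 × 0.0183)) = 1/(2 × 0.02272) = 22
CL* = √(0.0183/0.0282) = 0.806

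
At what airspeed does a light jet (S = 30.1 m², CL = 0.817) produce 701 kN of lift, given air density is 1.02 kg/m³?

L = ½ρv²S·CL ⇒ v = √(2L/(ρ·S·CL))
v = √(2 × 7.01×10^5 / (1.02 × 30.1 × 0.817)) = √55890 = 236 m/s

v = 236 m/s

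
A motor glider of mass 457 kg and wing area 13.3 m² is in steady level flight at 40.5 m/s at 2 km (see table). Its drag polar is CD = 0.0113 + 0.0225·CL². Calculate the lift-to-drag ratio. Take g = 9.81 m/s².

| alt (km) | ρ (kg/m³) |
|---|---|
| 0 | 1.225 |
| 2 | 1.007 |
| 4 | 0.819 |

L/D = 27.1

At 2 km, from the table: ρ = 1.007 kg/m³.
In steady level flight, lift balances weight: W = mg = 457 × 9.81 = 4483.2 N.
q = ½ρv² = ½ × 1.007 × 40.5² = 825.9 Pa.
CL = 2W/(ρv²S) = 2×4483.2/(1.007×40.5²×13.3) = 0.4082.
CD = 0.0113 + 0.0225 × 0.4082² = 0.01505.
L/D = CL/CD = 0.4082 / 0.01505 = 27.1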